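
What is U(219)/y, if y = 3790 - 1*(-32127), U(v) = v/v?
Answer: 1/35917 ≈ 2.7842e-5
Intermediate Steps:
U(v) = 1
y = 35917 (y = 3790 + 32127 = 35917)
U(219)/y = 1/35917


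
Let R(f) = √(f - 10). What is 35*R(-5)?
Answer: 35*I*√15 ≈ 135.55*I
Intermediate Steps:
R(f) = √(-10 + f)
35*R(-5) = 35*√(-10 - 5) = 35*√(-15) = 35*(I*√15) = 35*I*√15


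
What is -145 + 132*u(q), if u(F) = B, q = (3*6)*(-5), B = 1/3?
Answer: -101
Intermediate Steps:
B = ⅓ ≈ 0.33333
q = -90 (q = 18*(-5) = -90)
u(F) = ⅓
-145 + 132*u(q) = -145 + 132*(⅓) = -145 + 44 = -101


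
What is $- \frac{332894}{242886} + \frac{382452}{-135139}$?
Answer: $- \frac{68939599369}{16411685577} \approx -4.2006$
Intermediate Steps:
$- \frac{332894}{242886} + \frac{382452}{-135139} = \left(-332894\right) \frac{1}{242886} + 382452 \left(- \frac{1}{135139}\right) = - \frac{166447}{121443} - \frac{382452}{135139} = - \frac{68939599369}{16411685577}$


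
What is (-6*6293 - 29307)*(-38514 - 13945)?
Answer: 3518162835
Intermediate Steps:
(-6*6293 - 29307)*(-38514 - 13945) = (-37758 - 29307)*(-52459) = -67065*(-52459) = 3518162835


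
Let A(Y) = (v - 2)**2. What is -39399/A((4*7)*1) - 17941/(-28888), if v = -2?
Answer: -142233907/57776 ≈ -2461.8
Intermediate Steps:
A(Y) = 16 (A(Y) = (-2 - 2)**2 = (-4)**2 = 16)
-39399/A((4*7)*1) - 17941/(-28888) = -39399/16 - 17941/(-28888) = -39399*1/16 - 17941*(-1/28888) = -39399/16 + 17941/28888 = -142233907/57776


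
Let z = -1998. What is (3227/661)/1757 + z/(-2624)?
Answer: 166349921/217675232 ≈ 0.76421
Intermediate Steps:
(3227/661)/1757 + z/(-2624) = (3227/661)/1757 - 1998/(-2624) = (3227*(1/661))*(1/1757) - 1998*(-1/2624) = (3227/661)*(1/1757) + 999/1312 = 461/165911 + 999/1312 = 166349921/217675232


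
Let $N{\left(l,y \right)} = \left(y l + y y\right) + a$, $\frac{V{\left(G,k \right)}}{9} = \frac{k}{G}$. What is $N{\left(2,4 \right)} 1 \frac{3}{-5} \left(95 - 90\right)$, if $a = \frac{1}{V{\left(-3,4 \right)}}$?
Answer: $- \frac{287}{4} \approx -71.75$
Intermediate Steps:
$V{\left(G,k \right)} = \frac{9 k}{G}$ ($V{\left(G,k \right)} = 9 \frac{k}{G} = \frac{9 k}{G}$)
$a = - \frac{1}{12}$ ($a = \frac{1}{9 \cdot 4 \frac{1}{-3}} = \frac{1}{9 \cdot 4 \left(- \frac{1}{3}\right)} = \frac{1}{-12} = - \frac{1}{12} \approx -0.083333$)
$N{\left(l,y \right)} = - \frac{1}{12} + y^{2} + l y$ ($N{\left(l,y \right)} = \left(y l + y y\right) - \frac{1}{12} = \left(l y + y^{2}\right) - \frac{1}{12} = \left(y^{2} + l y\right) - \frac{1}{12} = - \frac{1}{12} + y^{2} + l y$)
$N{\left(2,4 \right)} 1 \frac{3}{-5} \left(95 - 90\right) = \left(- \frac{1}{12} + 4^{2} + 2 \cdot 4\right) 1 \frac{3}{-5} \left(95 - 90\right) = \left(- \frac{1}{12} + 16 + 8\right) 1 \cdot 3 \left(- \frac{1}{5}\right) 5 = \frac{287}{12} \cdot 1 \left(- \frac{3}{5}\right) 5 = \frac{287}{12} \left(- \frac{3}{5}\right) 5 = \left(- \frac{287}{20}\right) 5 = - \frac{287}{4}$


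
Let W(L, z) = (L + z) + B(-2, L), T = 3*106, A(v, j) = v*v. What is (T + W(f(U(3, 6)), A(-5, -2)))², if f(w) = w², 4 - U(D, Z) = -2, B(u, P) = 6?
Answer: 148225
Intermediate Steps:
U(D, Z) = 6 (U(D, Z) = 4 - 1*(-2) = 4 + 2 = 6)
A(v, j) = v²
T = 318
W(L, z) = 6 + L + z (W(L, z) = (L + z) + 6 = 6 + L + z)
(T + W(f(U(3, 6)), A(-5, -2)))² = (318 + (6 + 6² + (-5)²))² = (318 + (6 + 36 + 25))² = (318 + 67)² = 385² = 148225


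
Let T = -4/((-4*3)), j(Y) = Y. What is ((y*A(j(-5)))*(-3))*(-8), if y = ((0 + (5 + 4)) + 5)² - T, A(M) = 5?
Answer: 23480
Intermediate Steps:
T = ⅓ (T = -4/(-12) = -4*(-1/12) = ⅓ ≈ 0.33333)
y = 587/3 (y = ((0 + (5 + 4)) + 5)² - 1*⅓ = ((0 + 9) + 5)² - ⅓ = (9 + 5)² - ⅓ = 14² - ⅓ = 196 - ⅓ = 587/3 ≈ 195.67)
((y*A(j(-5)))*(-3))*(-8) = (((587/3)*5)*(-3))*(-8) = ((2935/3)*(-3))*(-8) = -2935*(-8) = 23480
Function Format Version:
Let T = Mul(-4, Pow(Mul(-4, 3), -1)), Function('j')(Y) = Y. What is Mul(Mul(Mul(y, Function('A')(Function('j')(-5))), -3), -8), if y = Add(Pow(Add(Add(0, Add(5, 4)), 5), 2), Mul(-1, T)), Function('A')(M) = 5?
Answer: 23480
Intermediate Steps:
T = Rational(1, 3) (T = Mul(-4, Pow(-12, -1)) = Mul(-4, Rational(-1, 12)) = Rational(1, 3) ≈ 0.33333)
y = Rational(587, 3) (y = Add(Pow(Add(Add(0, Add(5, 4)), 5), 2), Mul(-1, Rational(1, 3))) = Add(Pow(Add(Add(0, 9), 5), 2), Rational(-1, 3)) = Add(Pow(Add(9, 5), 2), Rational(-1, 3)) = Add(Pow(14, 2), Rational(-1, 3)) = Add(196, Rational(-1, 3)) = Rational(587, 3) ≈ 195.67)
Mul(Mul(Mul(y, Function('A')(Function('j')(-5))), -3), -8) = Mul(Mul(Mul(Rational(587, 3), 5), -3), -8) = Mul(Mul(Rational(2935, 3), -3), -8) = Mul(-2935, -8) = 23480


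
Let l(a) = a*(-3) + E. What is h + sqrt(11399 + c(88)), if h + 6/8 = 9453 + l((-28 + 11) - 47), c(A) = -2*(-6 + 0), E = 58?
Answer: 38809/4 + sqrt(11411) ≈ 9809.1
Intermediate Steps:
c(A) = 12 (c(A) = -2*(-6) = 12)
l(a) = 58 - 3*a (l(a) = a*(-3) + 58 = -3*a + 58 = 58 - 3*a)
h = 38809/4 (h = -3/4 + (9453 + (58 - 3*((-28 + 11) - 47))) = -3/4 + (9453 + (58 - 3*(-17 - 47))) = -3/4 + (9453 + (58 - 3*(-64))) = -3/4 + (9453 + (58 + 192)) = -3/4 + (9453 + 250) = -3/4 + 9703 = 38809/4 ≈ 9702.3)
h + sqrt(11399 + c(88)) = 38809/4 + sqrt(11399 + 12) = 38809/4 + sqrt(11411)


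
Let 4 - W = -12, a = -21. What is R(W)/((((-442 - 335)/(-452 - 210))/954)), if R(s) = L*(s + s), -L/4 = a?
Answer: 80838144/37 ≈ 2.1848e+6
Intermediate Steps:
L = 84 (L = -4*(-21) = 84)
W = 16 (W = 4 - 1*(-12) = 4 + 12 = 16)
R(s) = 168*s (R(s) = 84*(s + s) = 84*(2*s) = 168*s)
R(W)/((((-442 - 335)/(-452 - 210))/954)) = (168*16)/((((-442 - 335)/(-452 - 210))/954)) = 2688/((-777/(-662)*(1/954))) = 2688/((-777*(-1/662)*(1/954))) = 2688/(((777/662)*(1/954))) = 2688/(259/210516) = 2688*(210516/259) = 80838144/37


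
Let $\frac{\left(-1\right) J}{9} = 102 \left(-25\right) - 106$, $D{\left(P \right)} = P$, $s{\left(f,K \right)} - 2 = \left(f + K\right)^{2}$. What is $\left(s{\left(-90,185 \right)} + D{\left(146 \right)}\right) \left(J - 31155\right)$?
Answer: $-66513423$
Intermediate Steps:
$s{\left(f,K \right)} = 2 + \left(K + f\right)^{2}$ ($s{\left(f,K \right)} = 2 + \left(f + K\right)^{2} = 2 + \left(K + f\right)^{2}$)
$J = 23904$ ($J = - 9 \left(102 \left(-25\right) - 106\right) = - 9 \left(-2550 - 106\right) = \left(-9\right) \left(-2656\right) = 23904$)
$\left(s{\left(-90,185 \right)} + D{\left(146 \right)}\right) \left(J - 31155\right) = \left(\left(2 + \left(185 - 90\right)^{2}\right) + 146\right) \left(23904 - 31155\right) = \left(\left(2 + 95^{2}\right) + 146\right) \left(-7251\right) = \left(\left(2 + 9025\right) + 146\right) \left(-7251\right) = \left(9027 + 146\right) \left(-7251\right) = 9173 \left(-7251\right) = -66513423$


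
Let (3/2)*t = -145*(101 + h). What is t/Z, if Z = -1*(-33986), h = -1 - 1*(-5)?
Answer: -5075/16993 ≈ -0.29865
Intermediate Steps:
h = 4 (h = -1 + 5 = 4)
Z = 33986
t = -10150 (t = 2*(-145*(101 + 4))/3 = 2*(-145*105)/3 = (⅔)*(-15225) = -10150)
t/Z = -10150/33986 = -10150*1/33986 = -5075/16993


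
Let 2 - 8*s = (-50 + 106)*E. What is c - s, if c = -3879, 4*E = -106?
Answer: -16259/4 ≈ -4064.8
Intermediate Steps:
E = -53/2 (E = (¼)*(-106) = -53/2 ≈ -26.500)
s = 743/4 (s = ¼ - (-50 + 106)*(-53)/(8*2) = ¼ - 7*(-53)/2 = ¼ - ⅛*(-1484) = ¼ + 371/2 = 743/4 ≈ 185.75)
c - s = -3879 - 1*743/4 = -3879 - 743/4 = -16259/4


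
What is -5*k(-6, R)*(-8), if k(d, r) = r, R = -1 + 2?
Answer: 40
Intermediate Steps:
R = 1
-5*k(-6, R)*(-8) = -5*1*(-8) = -5*(-8) = 40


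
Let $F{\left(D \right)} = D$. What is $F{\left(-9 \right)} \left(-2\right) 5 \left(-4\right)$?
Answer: $-360$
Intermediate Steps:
$F{\left(-9 \right)} \left(-2\right) 5 \left(-4\right) = - 9 \left(-2\right) 5 \left(-4\right) = - 9 \left(\left(-10\right) \left(-4\right)\right) = \left(-9\right) 40 = -360$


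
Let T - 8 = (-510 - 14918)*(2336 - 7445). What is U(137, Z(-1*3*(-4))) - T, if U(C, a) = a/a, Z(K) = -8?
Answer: -78821659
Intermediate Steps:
U(C, a) = 1
T = 78821660 (T = 8 + (-510 - 14918)*(2336 - 7445) = 8 - 15428*(-5109) = 8 + 78821652 = 78821660)
U(137, Z(-1*3*(-4))) - T = 1 - 1*78821660 = 1 - 78821660 = -78821659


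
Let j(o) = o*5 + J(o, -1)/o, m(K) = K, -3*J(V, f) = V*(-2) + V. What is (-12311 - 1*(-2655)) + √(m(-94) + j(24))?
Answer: -9656 + √237/3 ≈ -9650.9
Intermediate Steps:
J(V, f) = V/3 (J(V, f) = -(V*(-2) + V)/3 = -(-2*V + V)/3 = -(-1)*V/3 = V/3)
j(o) = ⅓ + 5*o (j(o) = o*5 + (o/3)/o = 5*o + ⅓ = ⅓ + 5*o)
(-12311 - 1*(-2655)) + √(m(-94) + j(24)) = (-12311 - 1*(-2655)) + √(-94 + (⅓ + 5*24)) = (-12311 + 2655) + √(-94 + (⅓ + 120)) = -9656 + √(-94 + 361/3) = -9656 + √(79/3) = -9656 + √237/3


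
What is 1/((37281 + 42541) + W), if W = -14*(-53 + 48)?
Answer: 1/79892 ≈ 1.2517e-5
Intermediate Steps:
W = 70 (W = -14*(-5) = 70)
1/((37281 + 42541) + W) = 1/((37281 + 42541) + 70) = 1/(79822 + 70) = 1/79892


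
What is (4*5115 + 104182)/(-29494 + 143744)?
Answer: 62321/57125 ≈ 1.0910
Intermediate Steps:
(4*5115 + 104182)/(-29494 + 143744) = (20460 + 104182)/114250 = 124642*(1/114250) = 62321/57125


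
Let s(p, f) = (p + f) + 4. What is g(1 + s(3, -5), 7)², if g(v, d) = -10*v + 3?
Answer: 729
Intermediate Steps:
s(p, f) = 4 + f + p (s(p, f) = (f + p) + 4 = 4 + f + p)
g(v, d) = 3 - 10*v
g(1 + s(3, -5), 7)² = (3 - 10*(1 + (4 - 5 + 3)))² = (3 - 10*(1 + 2))² = (3 - 10*3)² = (3 - 30)² = (-27)² = 729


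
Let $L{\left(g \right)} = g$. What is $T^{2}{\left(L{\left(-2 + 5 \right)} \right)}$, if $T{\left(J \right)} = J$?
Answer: $9$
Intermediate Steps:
$T^{2}{\left(L{\left(-2 + 5 \right)} \right)} = \left(-2 + 5\right)^{2} = 3^{2} = 9$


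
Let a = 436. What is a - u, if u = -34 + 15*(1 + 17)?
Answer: 200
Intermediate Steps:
u = 236 (u = -34 + 15*18 = -34 + 270 = 236)
a - u = 436 - 1*236 = 436 - 236 = 200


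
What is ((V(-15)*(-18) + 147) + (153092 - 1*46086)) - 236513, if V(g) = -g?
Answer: -129630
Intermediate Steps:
((V(-15)*(-18) + 147) + (153092 - 1*46086)) - 236513 = ((-1*(-15)*(-18) + 147) + (153092 - 1*46086)) - 236513 = ((15*(-18) + 147) + (153092 - 46086)) - 236513 = ((-270 + 147) + 107006) - 236513 = (-123 + 107006) - 236513 = 106883 - 236513 = -129630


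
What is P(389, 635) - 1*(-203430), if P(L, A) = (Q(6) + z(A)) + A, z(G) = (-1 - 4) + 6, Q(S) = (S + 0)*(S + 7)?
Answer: 204144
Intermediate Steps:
Q(S) = S*(7 + S)
z(G) = 1 (z(G) = -5 + 6 = 1)
P(L, A) = 79 + A (P(L, A) = (6*(7 + 6) + 1) + A = (6*13 + 1) + A = (78 + 1) + A = 79 + A)
P(389, 635) - 1*(-203430) = (79 + 635) - 1*(-203430) = 714 + 203430 = 204144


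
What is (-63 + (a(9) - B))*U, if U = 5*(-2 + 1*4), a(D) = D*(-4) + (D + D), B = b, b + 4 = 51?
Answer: -1280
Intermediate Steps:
b = 47 (b = -4 + 51 = 47)
B = 47
a(D) = -2*D (a(D) = -4*D + 2*D = -2*D)
U = 10 (U = 5*(-2 + 4) = 5*2 = 10)
(-63 + (a(9) - B))*U = (-63 + (-2*9 - 1*47))*10 = (-63 + (-18 - 47))*10 = (-63 - 65)*10 = -128*10 = -1280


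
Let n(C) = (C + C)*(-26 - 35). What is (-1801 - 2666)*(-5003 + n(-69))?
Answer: -15254805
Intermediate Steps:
n(C) = -122*C (n(C) = (2*C)*(-61) = -122*C)
(-1801 - 2666)*(-5003 + n(-69)) = (-1801 - 2666)*(-5003 - 122*(-69)) = -4467*(-5003 + 8418) = -4467*3415 = -15254805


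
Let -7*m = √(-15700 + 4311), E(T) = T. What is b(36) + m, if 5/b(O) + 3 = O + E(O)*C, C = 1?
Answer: 5/69 - I*√11389/7 ≈ 0.072464 - 15.246*I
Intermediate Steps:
b(O) = 5/(-3 + 2*O) (b(O) = 5/(-3 + (O + O*1)) = 5/(-3 + (O + O)) = 5/(-3 + 2*O))
m = -I*√11389/7 (m = -√(-15700 + 4311)/7 = -I*√11389/7 ≈ -15.246*I)
b(36) + m = 5/(-3 + 2*36) - I*√11389/7 = 5/(-3 + 72) - I*√11389/7 = 5/69 - I*√11389/7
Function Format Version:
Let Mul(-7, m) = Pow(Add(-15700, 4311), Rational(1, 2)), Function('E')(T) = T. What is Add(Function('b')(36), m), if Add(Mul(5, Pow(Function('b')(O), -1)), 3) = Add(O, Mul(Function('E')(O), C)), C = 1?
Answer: Add(Rational(5, 69), Mul(Rational(-1, 7), I, Pow(11389, Rational(1, 2)))) ≈ Add(0.072464, Mul(-15.246, I))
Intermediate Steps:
Function('b')(O) = Mul(5, Pow(Add(-3, Mul(2, O)), -1)) (Function('b')(O) = Mul(5, Pow(Add(-3, Add(O, Mul(O, 1))), -1)) = Mul(5, Pow(Add(-3, Add(O, O)), -1)) = Mul(5, Pow(Add(-3, Mul(2, O)), -1)))
m = Mul(Rational(-1, 7), I, Pow(11389, Rational(1, 2))) (m = Mul(Rational(-1, 7), Pow(Add(-15700, 4311), Rational(1, 2))) = Mul(Rational(-1, 7), Pow(-11389, Rational(1, 2))) = Mul(Rational(-1, 7), Mul(I, Pow(11389, Rational(1, 2)))) = Mul(Rational(-1, 7), I, Pow(11389, Rational(1, 2))) ≈ Mul(-15.246, I))
Add(Function('b')(36), m) = Add(Mul(5, Pow(Add(-3, Mul(2, 36)), -1)), Mul(Rational(-1, 7), I, Pow(11389, Rational(1, 2)))) = Add(Mul(5, Pow(Add(-3, 72), -1)), Mul(Rational(-1, 7), I, Pow(11389, Rational(1, 2)))) = Add(Mul(5, Pow(69, -1)), Mul(Rational(-1, 7), I, Pow(11389, Rational(1, 2)))) = Add(Mul(5, Rational(1, 69)), Mul(Rational(-1, 7), I, Pow(11389, Rational(1, 2)))) = Add(Rational(5, 69), Mul(Rational(-1, 7), I, Pow(11389, Rational(1, 2))))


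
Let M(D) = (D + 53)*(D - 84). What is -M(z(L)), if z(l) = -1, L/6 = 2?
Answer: 4420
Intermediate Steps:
L = 12 (L = 6*2 = 12)
M(D) = (-84 + D)*(53 + D) (M(D) = (53 + D)*(-84 + D) = (-84 + D)*(53 + D))
-M(z(L)) = -(-4452 + (-1)**2 - 31*(-1)) = -(-4452 + 1 + 31) = -1*(-4420) = 4420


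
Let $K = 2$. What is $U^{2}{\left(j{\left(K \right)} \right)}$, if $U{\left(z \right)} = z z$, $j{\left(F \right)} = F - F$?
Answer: $0$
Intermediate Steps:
$j{\left(F \right)} = 0$
$U{\left(z \right)} = z^{2}$
$U^{2}{\left(j{\left(K \right)} \right)} = \left(0^{2}\right)^{2} = 0^{2} = 0$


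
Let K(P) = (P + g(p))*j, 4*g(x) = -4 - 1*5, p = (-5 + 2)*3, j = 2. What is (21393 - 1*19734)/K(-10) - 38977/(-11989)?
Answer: -5409947/83923 ≈ -64.463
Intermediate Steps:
p = -9 (p = -3*3 = -9)
g(x) = -9/4 (g(x) = (-4 - 1*5)/4 = (-4 - 5)/4 = (¼)*(-9) = -9/4)
K(P) = -9/2 + 2*P (K(P) = (P - 9/4)*2 = (-9/4 + P)*2 = -9/2 + 2*P)
(21393 - 1*19734)/K(-10) - 38977/(-11989) = (21393 - 1*19734)/(-9/2 + 2*(-10)) - 38977/(-11989) = (21393 - 19734)/(-9/2 - 20) - 38977*(-1/11989) = 1659/(-49/2) + 38977/11989 = 1659*(-2/49) + 38977/11989 = -474/7 + 38977/11989 = -5409947/83923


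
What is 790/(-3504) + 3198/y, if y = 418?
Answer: 2718893/366168 ≈ 7.4253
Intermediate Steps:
790/(-3504) + 3198/y = 790/(-3504) + 3198/418 = 790*(-1/3504) + 3198*(1/418) = -395/1752 + 1599/209 = 2718893/366168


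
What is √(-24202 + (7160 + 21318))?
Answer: 2*√1069 ≈ 65.391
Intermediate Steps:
√(-24202 + (7160 + 21318)) = √(-24202 + 28478) = √4276 = 2*√1069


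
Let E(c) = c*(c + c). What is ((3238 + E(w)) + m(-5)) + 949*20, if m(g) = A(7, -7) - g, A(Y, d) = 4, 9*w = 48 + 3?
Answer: 200621/9 ≈ 22291.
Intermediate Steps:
w = 17/3 (w = (48 + 3)/9 = (⅑)*51 = 17/3 ≈ 5.6667)
E(c) = 2*c² (E(c) = c*(2*c) = 2*c²)
m(g) = 4 - g
((3238 + E(w)) + m(-5)) + 949*20 = ((3238 + 2*(17/3)²) + (4 - 1*(-5))) + 949*20 = ((3238 + 2*(289/9)) + (4 + 5)) + 18980 = ((3238 + 578/9) + 9) + 18980 = (29720/9 + 9) + 18980 = 29801/9 + 18980 = 200621/9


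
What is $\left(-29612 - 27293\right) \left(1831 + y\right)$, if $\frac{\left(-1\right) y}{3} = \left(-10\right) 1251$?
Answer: $-2239837705$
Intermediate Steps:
$y = 37530$ ($y = - 3 \left(\left(-10\right) 1251\right) = \left(-3\right) \left(-12510\right) = 37530$)
$\left(-29612 - 27293\right) \left(1831 + y\right) = \left(-29612 - 27293\right) \left(1831 + 37530\right) = \left(-56905\right) 39361 = -2239837705$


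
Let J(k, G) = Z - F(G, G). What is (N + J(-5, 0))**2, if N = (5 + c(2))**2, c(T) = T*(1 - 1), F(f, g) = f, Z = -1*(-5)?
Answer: 900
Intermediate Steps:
Z = 5
J(k, G) = 5 - G
c(T) = 0 (c(T) = T*0 = 0)
N = 25 (N = (5 + 0)**2 = 5**2 = 25)
(N + J(-5, 0))**2 = (25 + (5 - 1*0))**2 = (25 + (5 + 0))**2 = (25 + 5)**2 = 30**2 = 900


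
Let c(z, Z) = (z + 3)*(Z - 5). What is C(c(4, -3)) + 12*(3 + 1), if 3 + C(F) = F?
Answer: -11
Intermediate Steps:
c(z, Z) = (-5 + Z)*(3 + z) (c(z, Z) = (3 + z)*(-5 + Z) = (-5 + Z)*(3 + z))
C(F) = -3 + F
C(c(4, -3)) + 12*(3 + 1) = (-3 + (-15 - 5*4 + 3*(-3) - 3*4)) + 12*(3 + 1) = (-3 + (-15 - 20 - 9 - 12)) + 12*4 = (-3 - 56) + 48 = -59 + 48 = -11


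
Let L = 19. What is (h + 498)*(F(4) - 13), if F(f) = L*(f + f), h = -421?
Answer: 10703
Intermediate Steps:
F(f) = 38*f (F(f) = 19*(f + f) = 19*(2*f) = 38*f)
(h + 498)*(F(4) - 13) = (-421 + 498)*(38*4 - 13) = 77*(152 - 13) = 77*139 = 10703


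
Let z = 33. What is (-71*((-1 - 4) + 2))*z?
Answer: 7029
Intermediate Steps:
(-71*((-1 - 4) + 2))*z = -71*((-1 - 4) + 2)*33 = -71*(-5 + 2)*33 = -71*(-3)*33 = 213*33 = 7029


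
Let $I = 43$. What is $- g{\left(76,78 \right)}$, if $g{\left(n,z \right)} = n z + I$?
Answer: $-5971$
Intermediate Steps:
$g{\left(n,z \right)} = 43 + n z$ ($g{\left(n,z \right)} = n z + 43 = 43 + n z$)
$- g{\left(76,78 \right)} = - (43 + 76 \cdot 78) = - (43 + 5928) = \left(-1\right) 5971 = -5971$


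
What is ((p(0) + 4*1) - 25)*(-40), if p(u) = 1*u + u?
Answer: 840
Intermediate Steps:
p(u) = 2*u (p(u) = u + u = 2*u)
((p(0) + 4*1) - 25)*(-40) = ((2*0 + 4*1) - 25)*(-40) = ((0 + 4) - 25)*(-40) = (4 - 25)*(-40) = -21*(-40) = 840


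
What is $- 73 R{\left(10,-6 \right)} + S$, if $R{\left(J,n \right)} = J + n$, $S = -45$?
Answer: $-337$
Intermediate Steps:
$- 73 R{\left(10,-6 \right)} + S = - 73 \left(10 - 6\right) - 45 = \left(-73\right) 4 - 45 = -292 - 45 = -337$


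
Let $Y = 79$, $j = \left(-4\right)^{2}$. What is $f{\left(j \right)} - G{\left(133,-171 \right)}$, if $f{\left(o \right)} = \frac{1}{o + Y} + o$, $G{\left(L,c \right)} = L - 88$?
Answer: $- \frac{2754}{95} \approx -28.989$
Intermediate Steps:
$j = 16$
$G{\left(L,c \right)} = -88 + L$
$f{\left(o \right)} = o + \frac{1}{79 + o}$ ($f{\left(o \right)} = \frac{1}{o + 79} + o = \frac{1}{79 + o} + o = o + \frac{1}{79 + o}$)
$f{\left(j \right)} - G{\left(133,-171 \right)} = \frac{1 + 16^{2} + 79 \cdot 16}{79 + 16} - \left(-88 + 133\right) = \frac{1 + 256 + 1264}{95} - 45 = \frac{1}{95} \cdot 1521 - 45 = \frac{1521}{95} - 45 = - \frac{2754}{95}$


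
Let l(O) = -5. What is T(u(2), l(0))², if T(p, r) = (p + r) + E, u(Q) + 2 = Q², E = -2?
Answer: 25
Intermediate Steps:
u(Q) = -2 + Q²
T(p, r) = -2 + p + r (T(p, r) = (p + r) - 2 = -2 + p + r)
T(u(2), l(0))² = (-2 + (-2 + 2²) - 5)² = (-2 + (-2 + 4) - 5)² = (-2 + 2 - 5)² = (-5)² = 25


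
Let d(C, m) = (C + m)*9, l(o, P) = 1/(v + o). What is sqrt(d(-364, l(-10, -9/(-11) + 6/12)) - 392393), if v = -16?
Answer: 7*I*sqrt(5458622)/26 ≈ 629.02*I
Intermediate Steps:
l(o, P) = 1/(-16 + o)
d(C, m) = 9*C + 9*m
sqrt(d(-364, l(-10, -9/(-11) + 6/12)) - 392393) = sqrt((9*(-364) + 9/(-16 - 10)) - 392393) = sqrt((-3276 + 9/(-26)) - 392393) = sqrt((-3276 + 9*(-1/26)) - 392393) = sqrt((-3276 - 9/26) - 392393) = sqrt(-85185/26 - 392393) = sqrt(-10287403/26) = 7*I*sqrt(5458622)/26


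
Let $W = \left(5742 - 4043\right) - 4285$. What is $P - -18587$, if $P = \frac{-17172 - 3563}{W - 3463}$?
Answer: $\frac{112453498}{6049} \approx 18590.0$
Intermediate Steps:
$W = -2586$ ($W = 1699 - 4285 = -2586$)
$P = \frac{20735}{6049}$ ($P = \frac{-17172 - 3563}{-2586 - 3463} = - \frac{20735}{-6049} = \left(-20735\right) \left(- \frac{1}{6049}\right) = \frac{20735}{6049} \approx 3.4278$)
$P - -18587 = \frac{20735}{6049} - -18587 = \frac{20735}{6049} + 18587 = \frac{112453498}{6049}$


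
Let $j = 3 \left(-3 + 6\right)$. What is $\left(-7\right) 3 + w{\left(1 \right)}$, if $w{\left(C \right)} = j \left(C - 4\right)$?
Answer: $-48$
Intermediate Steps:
$j = 9$ ($j = 3 \cdot 3 = 9$)
$w{\left(C \right)} = -36 + 9 C$ ($w{\left(C \right)} = 9 \left(C - 4\right) = 9 \left(-4 + C\right) = -36 + 9 C$)
$\left(-7\right) 3 + w{\left(1 \right)} = \left(-7\right) 3 + \left(-36 + 9 \cdot 1\right) = -21 + \left(-36 + 9\right) = -21 - 27 = -48$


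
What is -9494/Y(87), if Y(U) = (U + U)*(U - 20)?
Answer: -4747/5829 ≈ -0.81438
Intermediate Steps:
Y(U) = 2*U*(-20 + U) (Y(U) = (2*U)*(-20 + U) = 2*U*(-20 + U))
-9494/Y(87) = -9494*1/(174*(-20 + 87)) = -9494/(2*87*67) = -9494/11658 = -9494*1/11658 = -4747/5829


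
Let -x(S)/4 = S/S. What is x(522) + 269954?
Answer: 269950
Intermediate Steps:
x(S) = -4 (x(S) = -4*S/S = -4*1 = -4)
x(522) + 269954 = -4 + 269954 = 269950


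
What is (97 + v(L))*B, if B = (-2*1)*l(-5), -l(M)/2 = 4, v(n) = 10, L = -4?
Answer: 1712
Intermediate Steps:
l(M) = -8 (l(M) = -2*4 = -8)
B = 16 (B = -2*1*(-8) = -2*(-8) = 16)
(97 + v(L))*B = (97 + 10)*16 = 107*16 = 1712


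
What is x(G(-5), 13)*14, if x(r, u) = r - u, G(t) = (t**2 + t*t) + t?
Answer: 448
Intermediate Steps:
G(t) = t + 2*t**2 (G(t) = (t**2 + t**2) + t = 2*t**2 + t = t + 2*t**2)
x(G(-5), 13)*14 = (-5*(1 + 2*(-5)) - 1*13)*14 = (-5*(1 - 10) - 13)*14 = (-5*(-9) - 13)*14 = (45 - 13)*14 = 32*14 = 448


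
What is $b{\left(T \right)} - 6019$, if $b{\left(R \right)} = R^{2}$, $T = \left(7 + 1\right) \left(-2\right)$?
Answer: $-5763$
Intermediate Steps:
$T = -16$ ($T = 8 \left(-2\right) = -16$)
$b{\left(T \right)} - 6019 = \left(-16\right)^{2} - 6019 = 256 - 6019 = -5763$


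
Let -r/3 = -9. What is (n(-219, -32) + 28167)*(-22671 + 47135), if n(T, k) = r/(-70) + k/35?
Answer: 3445228424/5 ≈ 6.8905e+8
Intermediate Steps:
r = 27 (r = -3*(-9) = 27)
n(T, k) = -27/70 + k/35 (n(T, k) = 27/(-70) + k/35 = 27*(-1/70) + k*(1/35) = -27/70 + k/35)
(n(-219, -32) + 28167)*(-22671 + 47135) = ((-27/70 + (1/35)*(-32)) + 28167)*(-22671 + 47135) = ((-27/70 - 32/35) + 28167)*24464 = (-13/10 + 28167)*24464 = (281657/10)*24464 = 3445228424/5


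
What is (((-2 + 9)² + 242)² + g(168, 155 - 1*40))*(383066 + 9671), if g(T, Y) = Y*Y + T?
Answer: 38517288538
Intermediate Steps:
g(T, Y) = T + Y² (g(T, Y) = Y² + T = T + Y²)
(((-2 + 9)² + 242)² + g(168, 155 - 1*40))*(383066 + 9671) = (((-2 + 9)² + 242)² + (168 + (155 - 1*40)²))*(383066 + 9671) = ((7² + 242)² + (168 + (155 - 40)²))*392737 = ((49 + 242)² + (168 + 115²))*392737 = (291² + (168 + 13225))*392737 = (84681 + 13393)*392737 = 98074*392737 = 38517288538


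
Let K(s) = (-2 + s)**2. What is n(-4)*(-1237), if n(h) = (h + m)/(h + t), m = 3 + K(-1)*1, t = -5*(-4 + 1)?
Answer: -9896/11 ≈ -899.64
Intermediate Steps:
t = 15 (t = -5*(-3) = 15)
m = 12 (m = 3 + (-2 - 1)**2*1 = 3 + (-3)**2*1 = 3 + 9*1 = 3 + 9 = 12)
n(h) = (12 + h)/(15 + h) (n(h) = (h + 12)/(h + 15) = (12 + h)/(15 + h))
n(-4)*(-1237) = ((12 - 4)/(15 - 4))*(-1237) = (8/11)*(-1237) = -9896/11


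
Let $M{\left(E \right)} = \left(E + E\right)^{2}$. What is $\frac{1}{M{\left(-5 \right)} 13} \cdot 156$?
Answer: $\frac{3}{25} \approx 0.12$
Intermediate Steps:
$M{\left(E \right)} = 4 E^{2}$ ($M{\left(E \right)} = \left(2 E\right)^{2} = 4 E^{2}$)
$\frac{1}{M{\left(-5 \right)} 13} \cdot 156 = \frac{1}{4 \left(-5\right)^{2} \cdot 13} \cdot 156 = \frac{1}{4 \cdot 25 \cdot 13} \cdot 156 = \frac{1}{100 \cdot 13} \cdot 156 = \frac{1}{1300} \cdot 156 = \frac{3}{25}$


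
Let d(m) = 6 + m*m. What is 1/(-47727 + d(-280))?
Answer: 1/30679 ≈ 3.2596e-5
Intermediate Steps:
d(m) = 6 + m²
1/(-47727 + d(-280)) = 1/(-47727 + (6 + (-280)²)) = 1/(-47727 + (6 + 78400)) = 1/(-47727 + 78406) = 1/30679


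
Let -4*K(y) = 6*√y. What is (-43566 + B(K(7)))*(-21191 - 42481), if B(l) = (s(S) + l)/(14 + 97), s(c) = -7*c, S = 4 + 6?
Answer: 102637056704/37 + 31836*√7/37 ≈ 2.7740e+9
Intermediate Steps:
K(y) = -3*√y/2
S = 10
B(l) = -70/111 + l/111 (B(l) = (-7*10 + l)/(14 + 97) = (-70 + l)/111 = (-70 + l)*(1/111) = -70/111 + l/111)
(-43566 + B(K(7)))*(-21191 - 42481) = (-43566 + (-70/111 + (-3*√7/2)/111))*(-21191 - 42481) = (-43566 + (-70/111 - √7/74))*(-63672) = (-4835896/111 - √7/74)*(-63672) = 102637056704/37 + 31836*√7/37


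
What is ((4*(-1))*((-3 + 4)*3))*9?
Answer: -108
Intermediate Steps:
((4*(-1))*((-3 + 4)*3))*9 = -4*3*9 = -12*9 = -108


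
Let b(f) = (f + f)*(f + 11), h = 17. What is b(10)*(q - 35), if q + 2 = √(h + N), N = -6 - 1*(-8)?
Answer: -15540 + 420*√19 ≈ -13709.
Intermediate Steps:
N = 2 (N = -6 + 8 = 2)
q = -2 + √19 (q = -2 + √(17 + 2) = -2 + √19 ≈ 2.3589)
b(f) = 2*f*(11 + f) (b(f) = (2*f)*(11 + f) = 2*f*(11 + f))
b(10)*(q - 35) = (2*10*(11 + 10))*((-2 + √19) - 35) = (2*10*21)*(-37 + √19) = 420*(-37 + √19) = -15540 + 420*√19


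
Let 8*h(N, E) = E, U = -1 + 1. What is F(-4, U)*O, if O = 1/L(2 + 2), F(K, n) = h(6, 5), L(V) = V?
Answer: 5/32 ≈ 0.15625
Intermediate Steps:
U = 0
h(N, E) = E/8
F(K, n) = 5/8 (F(K, n) = (1/8)*5 = 5/8)
O = 1/4 (O = 1/(2 + 2) = 1/4 ≈ 0.25000)
F(-4, U)*O = (5/8)*(1/4) = 5/32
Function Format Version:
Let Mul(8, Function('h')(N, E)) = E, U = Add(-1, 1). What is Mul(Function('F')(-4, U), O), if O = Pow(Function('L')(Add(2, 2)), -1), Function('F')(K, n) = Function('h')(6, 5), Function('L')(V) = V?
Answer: Rational(5, 32) ≈ 0.15625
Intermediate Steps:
U = 0
Function('h')(N, E) = Mul(Rational(1, 8), E)
Function('F')(K, n) = Rational(5, 8) (Function('F')(K, n) = Mul(Rational(1, 8), 5) = Rational(5, 8))
O = Rational(1, 4) (O = Pow(Add(2, 2), -1) = Pow(4, -1) = Rational(1, 4) ≈ 0.25000)
Mul(Function('F')(-4, U), O) = Mul(Rational(5, 8), Rational(1, 4)) = Rational(5, 32)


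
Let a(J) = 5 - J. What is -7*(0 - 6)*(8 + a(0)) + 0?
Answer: 546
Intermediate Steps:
-7*(0 - 6)*(8 + a(0)) + 0 = -7*(0 - 6)*(8 + (5 - 1*0)) + 0 = -(-42)*(8 + (5 + 0)) + 0 = -(-42)*(8 + 5) + 0 = -(-42)*13 + 0 = -7*(-78) + 0 = 546 + 0 = 546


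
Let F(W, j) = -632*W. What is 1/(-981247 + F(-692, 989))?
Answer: -1/543903 ≈ -1.8386e-6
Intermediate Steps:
1/(-981247 + F(-692, 989)) = 1/(-981247 - 632*(-692)) = 1/(-981247 + 437344) = 1/(-543903) = -1/543903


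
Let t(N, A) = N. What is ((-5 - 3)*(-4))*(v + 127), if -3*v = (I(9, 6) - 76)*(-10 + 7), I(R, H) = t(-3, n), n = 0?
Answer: 1536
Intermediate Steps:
I(R, H) = -3
v = -79 (v = -(-3 - 76)*(-10 + 7)/3 = -(-79)*(-3)/3 = -⅓*237 = -79)
((-5 - 3)*(-4))*(v + 127) = ((-5 - 3)*(-4))*(-79 + 127) = -8*(-4)*48 = 32*48 = 1536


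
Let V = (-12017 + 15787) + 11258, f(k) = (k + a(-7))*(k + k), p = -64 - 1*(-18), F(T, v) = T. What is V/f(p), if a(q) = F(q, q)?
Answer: 3757/1219 ≈ 3.0820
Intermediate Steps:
a(q) = q
p = -46 (p = -64 + 18 = -46)
f(k) = 2*k*(-7 + k) (f(k) = (k - 7)*(k + k) = (-7 + k)*(2*k) = 2*k*(-7 + k))
V = 15028 (V = 3770 + 11258 = 15028)
V/f(p) = 15028/((2*(-46)*(-7 - 46))) = 15028/((2*(-46)*(-53))) = 15028/4876 = 15028*(1/4876) = 3757/1219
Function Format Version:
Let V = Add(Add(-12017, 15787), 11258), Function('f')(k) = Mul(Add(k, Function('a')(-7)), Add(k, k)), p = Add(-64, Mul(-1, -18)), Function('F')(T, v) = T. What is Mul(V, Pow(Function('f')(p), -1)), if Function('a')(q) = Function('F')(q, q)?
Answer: Rational(3757, 1219) ≈ 3.0820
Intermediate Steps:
Function('a')(q) = q
p = -46 (p = Add(-64, 18) = -46)
Function('f')(k) = Mul(2, k, Add(-7, k)) (Function('f')(k) = Mul(Add(k, -7), Add(k, k)) = Mul(Add(-7, k), Mul(2, k)) = Mul(2, k, Add(-7, k)))
V = 15028 (V = Add(3770, 11258) = 15028)
Mul(V, Pow(Function('f')(p), -1)) = Mul(15028, Pow(Mul(2, -46, Add(-7, -46)), -1)) = Mul(15028, Pow(Mul(2, -46, -53), -1)) = Mul(15028, Pow(4876, -1)) = Mul(15028, Rational(1, 4876)) = Rational(3757, 1219)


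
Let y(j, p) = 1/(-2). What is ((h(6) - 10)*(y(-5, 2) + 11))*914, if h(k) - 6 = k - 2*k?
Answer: -95970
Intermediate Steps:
h(k) = 6 - k (h(k) = 6 + (k - 2*k) = 6 - k)
y(j, p) = -½ (y(j, p) = 1*(-½) = -½)
((h(6) - 10)*(y(-5, 2) + 11))*914 = (((6 - 1*6) - 10)*(-½ + 11))*914 = (((6 - 6) - 10)*(21/2))*914 = ((0 - 10)*(21/2))*914 = -10*21/2*914 = -105*914 = -95970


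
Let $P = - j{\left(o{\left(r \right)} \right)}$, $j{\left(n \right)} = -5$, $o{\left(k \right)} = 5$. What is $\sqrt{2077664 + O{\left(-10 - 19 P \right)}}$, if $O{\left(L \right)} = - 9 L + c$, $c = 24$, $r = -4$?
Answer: $\sqrt{2078633} \approx 1441.7$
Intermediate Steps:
$P = 5$ ($P = \left(-1\right) \left(-5\right) = 5$)
$O{\left(L \right)} = 24 - 9 L$ ($O{\left(L \right)} = - 9 L + 24 = 24 - 9 L$)
$\sqrt{2077664 + O{\left(-10 - 19 P \right)}} = \sqrt{2077664 - \left(-24 + 9 \left(-10 - 95\right)\right)} = \sqrt{2077664 + \left(24 - -945\right)} = \sqrt{2077664 + \left(24 + 945\right)} = \sqrt{2077664 + 969} = \sqrt{2078633}$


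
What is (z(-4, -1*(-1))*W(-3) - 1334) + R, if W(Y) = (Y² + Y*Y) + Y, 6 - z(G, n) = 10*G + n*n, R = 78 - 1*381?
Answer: -962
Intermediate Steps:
R = -303 (R = 78 - 381 = -303)
z(G, n) = 6 - n² - 10*G (z(G, n) = 6 - (10*G + n*n) = 6 - (10*G + n²) = 6 - (n² + 10*G) = 6 + (-n² - 10*G) = 6 - n² - 10*G)
W(Y) = Y + 2*Y² (W(Y) = (Y² + Y²) + Y = 2*Y² + Y = Y + 2*Y²)
(z(-4, -1*(-1))*W(-3) - 1334) + R = ((6 - (-1*(-1))² - 10*(-4))*(-3*(1 + 2*(-3))) - 1334) - 303 = ((6 - 1*1² + 40)*(-3*(1 - 6)) - 1334) - 303 = ((6 - 1*1 + 40)*(-3*(-5)) - 1334) - 303 = ((6 - 1 + 40)*15 - 1334) - 303 = (45*15 - 1334) - 303 = (675 - 1334) - 303 = -659 - 303 = -962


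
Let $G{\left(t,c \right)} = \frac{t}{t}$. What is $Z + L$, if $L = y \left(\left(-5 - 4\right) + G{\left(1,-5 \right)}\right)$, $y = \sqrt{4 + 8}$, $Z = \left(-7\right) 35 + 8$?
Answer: $-237 - 16 \sqrt{3} \approx -264.71$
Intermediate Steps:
$Z = -237$ ($Z = -245 + 8 = -237$)
$y = 2 \sqrt{3}$ ($y = \sqrt{12} = 2 \sqrt{3} \approx 3.4641$)
$G{\left(t,c \right)} = 1$
$L = - 16 \sqrt{3}$ ($L = 2 \sqrt{3} \left(\left(-5 - 4\right) + 1\right) = 2 \sqrt{3} \left(-9 + 1\right) = 2 \sqrt{3} \left(-8\right) = - 16 \sqrt{3} \approx -27.713$)
$Z + L = -237 - 16 \sqrt{3}$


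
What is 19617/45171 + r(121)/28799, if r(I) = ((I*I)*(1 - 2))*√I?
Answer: -2236628246/433626543 ≈ -5.1580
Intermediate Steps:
r(I) = -I^(5/2) (r(I) = (I²*(-1))*√I = (-I²)*√I = -I^(5/2))
19617/45171 + r(121)/28799 = 19617/45171 - 121^(5/2)/28799 = 19617*(1/45171) - 1*161051*(1/28799) = 6539/15057 - 161051*1/28799 = 6539/15057 - 161051/28799 = -2236628246/433626543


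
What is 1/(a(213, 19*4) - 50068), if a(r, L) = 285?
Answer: -1/49783 ≈ -2.0087e-5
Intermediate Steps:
1/(a(213, 19*4) - 50068) = 1/(285 - 50068) = 1/(-49783) = -1/49783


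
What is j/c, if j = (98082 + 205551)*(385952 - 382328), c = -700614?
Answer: -61131444/38923 ≈ -1570.6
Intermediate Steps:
j = 1100365992 (j = 303633*3624 = 1100365992)
j/c = 1100365992/(-700614) = 1100365992*(-1/700614) = -61131444/38923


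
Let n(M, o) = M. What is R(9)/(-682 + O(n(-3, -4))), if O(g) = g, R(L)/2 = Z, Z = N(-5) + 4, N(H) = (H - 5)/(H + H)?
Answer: -2/137 ≈ -0.014599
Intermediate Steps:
N(H) = (-5 + H)/(2*H) (N(H) = (-5 + H)/((2*H)) = (-5 + H)*(1/(2*H)) = (-5 + H)/(2*H))
Z = 5 (Z = (½)*(-5 - 5)/(-5) + 4 = (½)*(-⅕)*(-10) + 4 = 1 + 4 = 5)
R(L) = 10 (R(L) = 2*5 = 10)
R(9)/(-682 + O(n(-3, -4))) = 10/(-682 - 3) = 10/(-685) = -1/685*10 = -2/137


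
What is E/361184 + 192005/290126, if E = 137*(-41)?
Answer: 33859748089/52394434592 ≈ 0.64625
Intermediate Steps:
E = -5617
E/361184 + 192005/290126 = -5617/361184 + 192005/290126 = 33859748089/52394434592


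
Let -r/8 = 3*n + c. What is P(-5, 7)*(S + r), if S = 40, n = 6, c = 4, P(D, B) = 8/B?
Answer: -1088/7 ≈ -155.43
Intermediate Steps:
r = -176 (r = -8*(3*6 + 4) = -8*(18 + 4) = -8*22 = -176)
P(-5, 7)*(S + r) = (8/7)*(40 - 176) = (8*(⅐))*(-136) = (8/7)*(-136) = -1088/7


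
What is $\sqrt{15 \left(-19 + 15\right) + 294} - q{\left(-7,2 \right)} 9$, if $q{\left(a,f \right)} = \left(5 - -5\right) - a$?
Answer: $-153 + 3 \sqrt{26} \approx -137.7$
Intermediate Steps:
$q{\left(a,f \right)} = 10 - a$ ($q{\left(a,f \right)} = \left(5 + 5\right) - a = 10 - a$)
$\sqrt{15 \left(-19 + 15\right) + 294} - q{\left(-7,2 \right)} 9 = \sqrt{15 \left(-19 + 15\right) + 294} - \left(10 - -7\right) 9 = \sqrt{15 \left(-4\right) + 294} - \left(10 + 7\right) 9 = \sqrt{-60 + 294} - 17 \cdot 9 = \sqrt{234} - 153 = 3 \sqrt{26} - 153 = -153 + 3 \sqrt{26}$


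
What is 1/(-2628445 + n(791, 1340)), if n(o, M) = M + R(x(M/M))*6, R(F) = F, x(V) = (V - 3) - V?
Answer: -1/2627123 ≈ -3.8064e-7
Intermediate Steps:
x(V) = -3 (x(V) = (-3 + V) - V = -3)
n(o, M) = -18 + M (n(o, M) = M - 3*6 = M - 18 = -18 + M)
1/(-2628445 + n(791, 1340)) = 1/(-2628445 + (-18 + 1340)) = 1/(-2628445 + 1322) = 1/(-2627123) = -1/2627123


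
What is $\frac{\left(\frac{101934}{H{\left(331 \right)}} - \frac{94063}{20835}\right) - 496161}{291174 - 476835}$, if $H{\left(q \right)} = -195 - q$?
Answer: $\frac{388550418917}{145335563415} \approx 2.6735$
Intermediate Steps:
$\frac{\left(\frac{101934}{H{\left(331 \right)}} - \frac{94063}{20835}\right) - 496161}{291174 - 476835} = \frac{\left(\frac{101934}{-195 - 331} - \frac{94063}{20835}\right) - 496161}{291174 - 476835} = \frac{\left(\frac{101934}{-195 - 331} - \frac{94063}{20835}\right) - 496161}{-185661} = \left(\left(\frac{101934}{-526} - \frac{94063}{20835}\right) - 496161\right) \left(- \frac{1}{185661}\right) = \left(\left(101934 \left(- \frac{1}{526}\right) - \frac{94063}{20835}\right) - 496161\right) \left(- \frac{1}{185661}\right) = \left(\left(- \frac{50967}{263} - \frac{94063}{20835}\right) - 496161\right) \left(- \frac{1}{185661}\right) = \left(- \frac{1086636014}{5479605} - 496161\right) \left(- \frac{1}{185661}\right) = \left(- \frac{2719852932419}{5479605}\right) \left(- \frac{1}{185661}\right) = \frac{388550418917}{145335563415}$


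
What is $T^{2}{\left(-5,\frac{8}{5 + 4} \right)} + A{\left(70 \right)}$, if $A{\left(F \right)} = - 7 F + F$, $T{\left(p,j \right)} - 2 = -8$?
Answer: $-384$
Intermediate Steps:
$T{\left(p,j \right)} = -6$ ($T{\left(p,j \right)} = 2 - 8 = -6$)
$A{\left(F \right)} = - 6 F$
$T^{2}{\left(-5,\frac{8}{5 + 4} \right)} + A{\left(70 \right)} = \left(-6\right)^{2} - 420 = 36 - 420 = -384$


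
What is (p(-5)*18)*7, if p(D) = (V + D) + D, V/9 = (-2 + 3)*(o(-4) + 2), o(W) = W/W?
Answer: 2142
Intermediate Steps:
o(W) = 1
V = 27 (V = 9*((-2 + 3)*(1 + 2)) = 9*(1*3) = 9*3 = 27)
p(D) = 27 + 2*D (p(D) = (27 + D) + D = 27 + 2*D)
(p(-5)*18)*7 = ((27 + 2*(-5))*18)*7 = ((27 - 10)*18)*7 = (17*18)*7 = 306*7 = 2142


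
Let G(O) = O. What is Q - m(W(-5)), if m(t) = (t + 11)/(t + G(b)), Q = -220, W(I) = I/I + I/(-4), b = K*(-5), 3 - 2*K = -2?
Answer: -8967/41 ≈ -218.71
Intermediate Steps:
K = 5/2 (K = 3/2 - 1/2*(-2) = 3/2 + 1 = 5/2 ≈ 2.5000)
b = -25/2 (b = (5/2)*(-5) = -25/2 ≈ -12.500)
W(I) = 1 - I/4 (W(I) = 1 + I*(-1/4) = 1 - I/4)
m(t) = (11 + t)/(-25/2 + t) (m(t) = (t + 11)/(t - 25/2) = (11 + t)/(-25/2 + t))
Q - m(W(-5)) = -220 - 2*(11 + (1 - 1/4*(-5)))/(-25 + 2*(1 - 1/4*(-5))) = -220 - 2*(11 + (1 + 5/4))/(-25 + 2*(1 + 5/4)) = -220 - 2*(11 + 9/4)/(-25 + 2*(9/4)) = -220 - 2*53/((-25 + 9/2)*4) = -220 - 2*53/((-41/2)*4) = -220 - 2*(-2)*53/(41*4) = -220 - 1*(-53/41) = -220 + 53/41 = -8967/41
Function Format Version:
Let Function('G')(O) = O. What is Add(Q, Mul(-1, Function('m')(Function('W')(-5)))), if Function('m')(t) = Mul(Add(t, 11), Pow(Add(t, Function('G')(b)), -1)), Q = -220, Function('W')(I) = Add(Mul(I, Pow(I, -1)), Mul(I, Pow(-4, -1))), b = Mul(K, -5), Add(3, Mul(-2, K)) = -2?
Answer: Rational(-8967, 41) ≈ -218.71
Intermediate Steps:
K = Rational(5, 2) (K = Add(Rational(3, 2), Mul(Rational(-1, 2), -2)) = Add(Rational(3, 2), 1) = Rational(5, 2) ≈ 2.5000)
b = Rational(-25, 2) (b = Mul(Rational(5, 2), -5) = Rational(-25, 2) ≈ -12.500)
Function('W')(I) = Add(1, Mul(Rational(-1, 4), I)) (Function('W')(I) = Add(1, Mul(I, Rational(-1, 4))) = Add(1, Mul(Rational(-1, 4), I)))
Function('m')(t) = Mul(Pow(Add(Rational(-25, 2), t), -1), Add(11, t)) (Function('m')(t) = Mul(Add(t, 11), Pow(Add(t, Rational(-25, 2)), -1)) = Mul(Add(11, t), Pow(Add(Rational(-25, 2), t), -1)) = Mul(Pow(Add(Rational(-25, 2), t), -1), Add(11, t)))
Add(Q, Mul(-1, Function('m')(Function('W')(-5)))) = Add(-220, Mul(-1, Mul(2, Pow(Add(-25, Mul(2, Add(1, Mul(Rational(-1, 4), -5)))), -1), Add(11, Add(1, Mul(Rational(-1, 4), -5)))))) = Add(-220, Mul(-1, Mul(2, Pow(Add(-25, Mul(2, Add(1, Rational(5, 4)))), -1), Add(11, Add(1, Rational(5, 4)))))) = Add(-220, Mul(-1, Mul(2, Pow(Add(-25, Mul(2, Rational(9, 4))), -1), Add(11, Rational(9, 4))))) = Add(-220, Mul(-1, Mul(2, Pow(Add(-25, Rational(9, 2)), -1), Rational(53, 4)))) = Add(-220, Mul(-1, Mul(2, Pow(Rational(-41, 2), -1), Rational(53, 4)))) = Add(-220, Mul(-1, Mul(2, Rational(-2, 41), Rational(53, 4)))) = Add(-220, Mul(-1, Rational(-53, 41))) = Add(-220, Rational(53, 41)) = Rational(-8967, 41)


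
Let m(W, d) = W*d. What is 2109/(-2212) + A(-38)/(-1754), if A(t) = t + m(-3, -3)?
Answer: -1817519/1939924 ≈ -0.93690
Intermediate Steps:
A(t) = 9 + t (A(t) = t - 3*(-3) = t + 9 = 9 + t)
2109/(-2212) + A(-38)/(-1754) = 2109/(-2212) + (9 - 38)/(-1754) = 2109*(-1/2212) - 29*(-1/1754) = -2109/2212 + 29/1754 = -1817519/1939924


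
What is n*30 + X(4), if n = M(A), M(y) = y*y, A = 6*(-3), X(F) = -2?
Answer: 9718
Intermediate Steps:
A = -18
M(y) = y²
n = 324 (n = (-18)² = 324)
n*30 + X(4) = 324*30 - 2 = 9720 - 2 = 9718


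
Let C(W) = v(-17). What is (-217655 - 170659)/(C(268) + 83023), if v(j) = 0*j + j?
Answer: -194157/41503 ≈ -4.6781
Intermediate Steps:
v(j) = j (v(j) = 0 + j = j)
C(W) = -17
(-217655 - 170659)/(C(268) + 83023) = (-217655 - 170659)/(-17 + 83023) = -388314/83006 = -388314*1/83006 = -194157/41503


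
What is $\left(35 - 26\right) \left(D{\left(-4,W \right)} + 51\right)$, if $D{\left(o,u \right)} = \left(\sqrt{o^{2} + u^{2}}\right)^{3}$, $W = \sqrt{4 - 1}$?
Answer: $459 + 171 \sqrt{19} \approx 1204.4$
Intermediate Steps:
$W = \sqrt{3} \approx 1.732$
$D{\left(o,u \right)} = \left(o^{2} + u^{2}\right)^{\frac{3}{2}}$
$\left(35 - 26\right) \left(D{\left(-4,W \right)} + 51\right) = \left(35 - 26\right) \left(\left(\left(-4\right)^{2} + \left(\sqrt{3}\right)^{2}\right)^{\frac{3}{2}} + 51\right) = \left(35 - 26\right) \left(\left(16 + 3\right)^{\frac{3}{2}} + 51\right) = 9 \left(19^{\frac{3}{2}} + 51\right) = 9 \left(19 \sqrt{19} + 51\right) = 9 \left(51 + 19 \sqrt{19}\right) = 459 + 171 \sqrt{19}$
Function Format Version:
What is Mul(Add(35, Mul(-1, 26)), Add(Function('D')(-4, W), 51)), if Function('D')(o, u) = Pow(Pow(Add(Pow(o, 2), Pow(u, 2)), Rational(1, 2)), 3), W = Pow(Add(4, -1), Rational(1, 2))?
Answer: Add(459, Mul(171, Pow(19, Rational(1, 2)))) ≈ 1204.4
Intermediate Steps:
W = Pow(3, Rational(1, 2)) ≈ 1.7320
Function('D')(o, u) = Pow(Add(Pow(o, 2), Pow(u, 2)), Rational(3, 2))
Mul(Add(35, Mul(-1, 26)), Add(Function('D')(-4, W), 51)) = Mul(Add(35, Mul(-1, 26)), Add(Pow(Add(Pow(-4, 2), Pow(Pow(3, Rational(1, 2)), 2)), Rational(3, 2)), 51)) = Mul(Add(35, -26), Add(Pow(Add(16, 3), Rational(3, 2)), 51)) = Mul(9, Add(Pow(19, Rational(3, 2)), 51)) = Mul(9, Add(Mul(19, Pow(19, Rational(1, 2))), 51)) = Mul(9, Add(51, Mul(19, Pow(19, Rational(1, 2))))) = Add(459, Mul(171, Pow(19, Rational(1, 2))))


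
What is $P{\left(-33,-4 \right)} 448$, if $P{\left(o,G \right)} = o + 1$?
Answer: $-14336$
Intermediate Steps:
$P{\left(o,G \right)} = 1 + o$
$P{\left(-33,-4 \right)} 448 = \left(1 - 33\right) 448 = \left(-32\right) 448 = -14336$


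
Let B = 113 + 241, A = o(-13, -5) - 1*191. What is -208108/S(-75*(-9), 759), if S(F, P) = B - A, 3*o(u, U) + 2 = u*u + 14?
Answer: -312162/727 ≈ -429.38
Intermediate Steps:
o(u, U) = 4 + u²/3 (o(u, U) = -⅔ + (u*u + 14)/3 = -⅔ + (u² + 14)/3 = -⅔ + (14 + u²)/3 = -⅔ + (14/3 + u²/3) = 4 + u²/3)
A = -392/3 (A = (4 + (⅓)*(-13)²) - 1*191 = (4 + (⅓)*169) - 191 = (4 + 169/3) - 191 = 181/3 - 191 = -392/3 ≈ -130.67)
B = 354
S(F, P) = 1454/3 (S(F, P) = 354 - 1*(-392/3) = 354 + 392/3 = 1454/3)
-208108/S(-75*(-9), 759) = -208108/1454/3 = -208108*3/1454 = -312162/727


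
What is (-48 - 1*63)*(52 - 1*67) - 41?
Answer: 1624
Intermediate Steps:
(-48 - 1*63)*(52 - 1*67) - 41 = (-48 - 63)*(52 - 67) - 41 = -111*(-15) - 41 = 1665 - 41 = 1624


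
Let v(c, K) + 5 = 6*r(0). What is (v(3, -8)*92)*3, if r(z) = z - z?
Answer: -1380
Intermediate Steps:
r(z) = 0
v(c, K) = -5 (v(c, K) = -5 + 6*0 = -5 + 0 = -5)
(v(3, -8)*92)*3 = -5*92*3 = -460*3 = -1380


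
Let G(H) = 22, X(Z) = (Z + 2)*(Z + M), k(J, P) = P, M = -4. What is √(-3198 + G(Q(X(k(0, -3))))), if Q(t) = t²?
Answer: 2*I*√794 ≈ 56.356*I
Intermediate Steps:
X(Z) = (-4 + Z)*(2 + Z) (X(Z) = (Z + 2)*(Z - 4) = (2 + Z)*(-4 + Z) = (-4 + Z)*(2 + Z))
√(-3198 + G(Q(X(k(0, -3))))) = √(-3198 + 22) = √(-3176) = 2*I*√794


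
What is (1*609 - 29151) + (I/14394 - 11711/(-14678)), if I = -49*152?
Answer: -3015077785577/105637566 ≈ -28542.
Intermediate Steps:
I = -7448
(1*609 - 29151) + (I/14394 - 11711/(-14678)) = (1*609 - 29151) + (-7448/14394 - 11711/(-14678)) = (609 - 29151) + (-7448*1/14394 - 11711*(-1/14678)) = -28542 + (-3724/7197 + 11711/14678) = -28542 + 29623195/105637566 = -3015077785577/105637566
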